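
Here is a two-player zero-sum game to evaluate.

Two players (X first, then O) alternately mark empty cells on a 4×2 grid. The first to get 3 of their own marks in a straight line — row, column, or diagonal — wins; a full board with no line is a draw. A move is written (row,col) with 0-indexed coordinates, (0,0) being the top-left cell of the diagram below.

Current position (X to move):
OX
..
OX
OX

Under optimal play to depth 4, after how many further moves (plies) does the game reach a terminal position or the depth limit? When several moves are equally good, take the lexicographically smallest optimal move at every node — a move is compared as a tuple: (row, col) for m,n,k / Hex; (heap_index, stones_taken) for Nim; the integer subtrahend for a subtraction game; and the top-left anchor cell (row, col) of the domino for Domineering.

PV length from [OX/../OX/OX]: 1 ply

ply 1, X at OX/../OX/OX | (1,0)=+0→OX/X./OX/OX; (1,1)=+1→OX/.X/OX/OX*
ply 2: OX/.X/OX/OX is terminal -1 (O); from OX/../OX/OX depth 4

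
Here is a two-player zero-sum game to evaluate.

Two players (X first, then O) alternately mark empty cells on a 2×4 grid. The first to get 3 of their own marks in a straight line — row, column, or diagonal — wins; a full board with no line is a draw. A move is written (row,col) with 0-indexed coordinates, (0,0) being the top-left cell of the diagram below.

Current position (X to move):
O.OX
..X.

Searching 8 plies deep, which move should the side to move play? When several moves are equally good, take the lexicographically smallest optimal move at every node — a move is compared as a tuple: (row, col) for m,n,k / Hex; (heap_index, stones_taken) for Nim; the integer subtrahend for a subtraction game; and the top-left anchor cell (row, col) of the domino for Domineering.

ply 1, X at O.OX/..X. | (0,1)=+0→OXOX/..X.*; (1,0)=-1→O.OX/X.X.; (1,1)=-1→O.OX/.XX.; (1,3)=-1→O.OX/..XX
ply 2, O at OXOX/..X. | (1,0)=+0→OXOX/O.X.*; (1,1)=+0→OXOX/.OX.; (1,3)=+0→OXOX/..XO
ply 3, X at OXOX/O.X. | (1,1)=+0→OXOX/OXX.*; (1,3)=+0→OXOX/O.XX
ply 4, O at OXOX/OXX. | (1,3)=+0→OXOX/OXXO*
ply 5: OXOX/OXXO is terminal +0 (X); from O.OX/..X. depth 8

X's best at [O.OX/..X.]: (0,1)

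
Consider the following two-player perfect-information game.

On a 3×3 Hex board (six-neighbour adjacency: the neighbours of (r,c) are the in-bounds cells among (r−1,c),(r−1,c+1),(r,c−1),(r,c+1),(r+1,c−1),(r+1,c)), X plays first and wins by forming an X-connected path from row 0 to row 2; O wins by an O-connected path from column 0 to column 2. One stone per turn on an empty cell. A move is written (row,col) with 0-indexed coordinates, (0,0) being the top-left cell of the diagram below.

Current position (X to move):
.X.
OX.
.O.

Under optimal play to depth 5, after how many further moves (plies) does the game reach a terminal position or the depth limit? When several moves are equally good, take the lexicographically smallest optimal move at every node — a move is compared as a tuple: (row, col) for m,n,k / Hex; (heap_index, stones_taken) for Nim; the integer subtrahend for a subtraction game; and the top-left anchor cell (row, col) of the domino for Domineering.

PV length from [.X./OX./.O.]: 5 plies

[.X./OX./.O.] X move#1: (0,0):-1/XX./OX./.O., (0,2):-1/.XX/OX./.O., (1,2):+1/.X./OXX/.O.*, (2,0):+1/.X./OX./XO., (2,2):+1/.X./OX./.OX
[.X./OXX/.O.] O move#2: (0,0):-1/OX./OXX/.O.*, (0,2):-1/.XO/OXX/.O., (2,0):-1/.X./OXX/OO., (2,2):-1/.X./OXX/.OO
[OX./OXX/.O.] X move#3: (0,2):+1/OXX/OXX/.O.*, (2,0):+1/OX./OXX/XO., (2,2):+1/OX./OXX/.OX
[OXX/OXX/.O.] O move#4: (2,0):-1/OXX/OXX/OO.*, (2,2):-1/OXX/OXX/.OO
[OXX/OXX/OO.] X move#5: (2,2):+1/OXX/OXX/OOX*
[OXX/OXX/OOX] end (terminal -1, O#6); searched .X./OX./.O. to 5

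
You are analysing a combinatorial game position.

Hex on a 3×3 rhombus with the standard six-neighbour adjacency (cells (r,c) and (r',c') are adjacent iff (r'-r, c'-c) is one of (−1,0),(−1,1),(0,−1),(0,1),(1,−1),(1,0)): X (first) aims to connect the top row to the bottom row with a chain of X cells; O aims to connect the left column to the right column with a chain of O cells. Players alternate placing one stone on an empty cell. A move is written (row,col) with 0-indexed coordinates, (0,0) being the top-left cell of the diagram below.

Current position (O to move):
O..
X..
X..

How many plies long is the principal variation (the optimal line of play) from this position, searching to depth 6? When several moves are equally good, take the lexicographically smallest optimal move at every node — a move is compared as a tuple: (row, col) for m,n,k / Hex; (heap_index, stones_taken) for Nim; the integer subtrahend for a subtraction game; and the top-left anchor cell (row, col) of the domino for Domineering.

PV length from [O../X../X..]: 6 plies

ply 1, O at O../X../X.. | (0,1)=-1→OO./X../X..*; (0,2)=-1→O.O/X../X..; (1,1)=-1→O../XO./X..; (1,2)=-1→O../X.O/X..; (2,1)=-1→O../X../XO.; (2,2)=-1→O../X../X.O
ply 2, X at OO./X../X.. | (0,2)=+1→OOX/X../X..*; (1,1)=-1→OO./XX./X..; (1,2)=-1→OO./X.X/X..; (2,1)=-1→OO./X../XX.; (2,2)=-1→OO./X../X.X
ply 3, O at OOX/X../X.. | (1,1)=-1→OOX/XO./X..*; (1,2)=-1→OOX/X.O/X..; (2,1)=-1→OOX/X../XO.; (2,2)=-1→OOX/X../X.O
ply 4, X at OOX/XO./X.. | (1,2)=+1→OOX/XOX/X..*; (2,1)=-1→OOX/XO./XX.; (2,2)=-1→OOX/XO./X.X
ply 5, O at OOX/XOX/X.. | (2,1)=-1→OOX/XOX/XO.*; (2,2)=-1→OOX/XOX/X.O
ply 6, X at OOX/XOX/XO. | (2,2)=+1→OOX/XOX/XOX*
ply 7: OOX/XOX/XOX is terminal -1 (O); from O../X../X.. depth 6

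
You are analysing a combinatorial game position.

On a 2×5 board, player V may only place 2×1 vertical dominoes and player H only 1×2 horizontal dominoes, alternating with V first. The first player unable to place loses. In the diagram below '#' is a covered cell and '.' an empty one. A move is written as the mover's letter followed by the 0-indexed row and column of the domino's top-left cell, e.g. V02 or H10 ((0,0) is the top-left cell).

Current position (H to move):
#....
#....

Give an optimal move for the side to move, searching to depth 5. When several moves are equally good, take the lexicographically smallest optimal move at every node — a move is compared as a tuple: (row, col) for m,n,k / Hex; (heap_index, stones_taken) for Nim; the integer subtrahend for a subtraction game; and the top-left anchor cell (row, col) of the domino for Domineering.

p1 H@[#..../#....]: H01[###../#....]-1 H02[#.##./#....]+1* H03[#..##/#....]-1 H11[#..../###..]-1 H12[#..../#.##.]+1 H13[#..../#..##]-1
p2 V@[#.##./#....]: V01[####./##...]-1* V04[#.###/#...#]-1
p3 H@[####./##...]: H12[####./####.]-1 H13[####./##.##]+1*
p4 V@[####./##.##] terminal -1; root [#..../#....] d5

H's best at [#..../#....]: H02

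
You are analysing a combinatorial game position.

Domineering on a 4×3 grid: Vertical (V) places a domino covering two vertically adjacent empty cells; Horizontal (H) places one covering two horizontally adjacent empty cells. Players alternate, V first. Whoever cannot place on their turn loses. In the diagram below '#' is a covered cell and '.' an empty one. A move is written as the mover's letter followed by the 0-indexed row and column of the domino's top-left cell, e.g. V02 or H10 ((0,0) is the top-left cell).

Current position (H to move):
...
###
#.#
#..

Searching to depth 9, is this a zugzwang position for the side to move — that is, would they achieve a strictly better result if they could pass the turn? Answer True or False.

zugzwang(.../###/#.#/#.., H) = False

p1 H@[.../###/#.#/#..]: H00[##./###/#.#/#..]-1 H01[.##/###/#.#/#..]-1 H31[.../###/#.#/###]+1*
p2 V@[.../###/#.#/###] terminal -1; root [.../###/#.#/#..] d9
suppose H passes — search the same position with V to move:
pass> p1 V@[.../###/#.#/#..]: V21[.../###/###/##.]-1*
pass> p2 H@[.../###/###/##.]: H00[##./###/###/##.]+1* H01[.##/###/###/##.]+1
pass> p3 V@[##./###/###/##.] terminal -1; root [.../###/#.#/#..] d9
for H: play +1, pass +1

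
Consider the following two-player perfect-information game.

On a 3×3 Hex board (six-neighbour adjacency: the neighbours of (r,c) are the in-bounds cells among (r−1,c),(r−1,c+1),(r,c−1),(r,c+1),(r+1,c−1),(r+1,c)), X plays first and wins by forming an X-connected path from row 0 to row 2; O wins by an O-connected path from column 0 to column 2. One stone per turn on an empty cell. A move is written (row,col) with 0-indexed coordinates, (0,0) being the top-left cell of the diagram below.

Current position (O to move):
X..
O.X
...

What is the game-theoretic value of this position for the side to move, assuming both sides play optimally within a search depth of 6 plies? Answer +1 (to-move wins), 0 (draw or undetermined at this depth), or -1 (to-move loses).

value(X../O.X/..., O) = +1

[X../O.X/...] O move#1: (0,1):-1/XO./O.X/..., (0,2):+1/X.O/O.X/...*, (1,1):-1/X../OOX/..., (2,0):-1/X../O.X/O.., (2,1):-1/X../O.X/.O., (2,2):-1/X../O.X/..O
[X.O/O.X/...] X move#2: (0,1):-1/XXO/O.X/...*, (1,1):-1/X.O/OXX/..., (2,0):-1/X.O/O.X/X.., (2,1):-1/X.O/O.X/.X., (2,2):-1/X.O/O.X/..X
[XXO/O.X/...] O move#3: (1,1):+1/XXO/OOX/...*, (2,0):-1/XXO/O.X/O.., (2,1):-1/XXO/O.X/.O., (2,2):-1/XXO/O.X/..O
[XXO/OOX/...] end (terminal -1, X#4); searched X../O.X/... to 6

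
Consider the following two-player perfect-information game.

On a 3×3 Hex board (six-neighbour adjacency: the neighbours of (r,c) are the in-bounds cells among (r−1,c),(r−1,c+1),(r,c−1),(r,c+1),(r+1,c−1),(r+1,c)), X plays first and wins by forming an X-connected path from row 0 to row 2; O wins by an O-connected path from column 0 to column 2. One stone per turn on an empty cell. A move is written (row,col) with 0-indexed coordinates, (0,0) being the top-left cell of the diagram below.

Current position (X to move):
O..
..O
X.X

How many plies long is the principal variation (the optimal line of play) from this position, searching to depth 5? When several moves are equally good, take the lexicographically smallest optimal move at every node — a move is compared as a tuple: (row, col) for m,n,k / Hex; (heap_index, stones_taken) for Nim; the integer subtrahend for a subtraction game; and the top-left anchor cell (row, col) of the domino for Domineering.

p1 X@[O../..O/X.X]: (0,1)[OX./..O/X.X]+1* (0,2)[O.X/..O/X.X]-1 (1,0)[O../X.O/X.X]-1 (1,1)[O../.XO/X.X]+1 (2,1)[O../..O/XXX]-1
p2 O@[OX./..O/X.X]: (0,2)[OXO/..O/X.X]-1* (1,0)[OX./O.O/X.X]-1 (1,1)[OX./.OO/X.X]-1 (2,1)[OX./..O/XOX]-1
p3 X@[OXO/..O/X.X]: (1,0)[OXO/X.O/X.X]+1* (1,1)[OXO/.XO/X.X]+1 (2,1)[OXO/..O/XXX]+1
p4 O@[OXO/X.O/X.X] terminal -1; root [O../..O/X.X] d5

PV length from [O../..O/X.X]: 3 plies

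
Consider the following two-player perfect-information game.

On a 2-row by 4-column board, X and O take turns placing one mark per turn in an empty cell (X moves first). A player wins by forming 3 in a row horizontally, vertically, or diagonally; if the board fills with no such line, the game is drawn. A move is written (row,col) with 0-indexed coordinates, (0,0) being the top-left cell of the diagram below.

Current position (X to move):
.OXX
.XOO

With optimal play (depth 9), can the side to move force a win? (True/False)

[.OXX/.XOO] X move#1: (0,0):+0/XOXX/.XOO*, (1,0):+0/.OXX/XXOO
[XOXX/.XOO] O move#2: (1,0):+0/XOXX/OXOO*
[XOXX/OXOO] end (terminal +0, X#3); searched .OXX/.XOO to 9

X winning at [.OXX/.XOO]: False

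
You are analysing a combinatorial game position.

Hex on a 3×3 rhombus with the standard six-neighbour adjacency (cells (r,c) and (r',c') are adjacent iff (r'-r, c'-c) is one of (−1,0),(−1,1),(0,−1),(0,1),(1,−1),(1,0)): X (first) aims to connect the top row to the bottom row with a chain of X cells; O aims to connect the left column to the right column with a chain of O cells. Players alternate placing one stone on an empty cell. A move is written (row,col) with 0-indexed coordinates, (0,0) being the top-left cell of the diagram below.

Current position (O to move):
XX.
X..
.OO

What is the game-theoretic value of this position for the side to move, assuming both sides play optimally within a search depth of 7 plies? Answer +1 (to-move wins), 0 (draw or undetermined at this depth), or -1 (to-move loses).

value(XX./X../.OO, O) = +1

[XX./X../.OO] O move#1: (0,2):-1/XXO/X../.OO, (1,1):-1/XX./XO./.OO, (1,2):-1/XX./X.O/.OO, (2,0):+1/XX./X../OOO*
[XX./X../OOO] end (terminal -1, X#2); searched XX./X../.OO to 7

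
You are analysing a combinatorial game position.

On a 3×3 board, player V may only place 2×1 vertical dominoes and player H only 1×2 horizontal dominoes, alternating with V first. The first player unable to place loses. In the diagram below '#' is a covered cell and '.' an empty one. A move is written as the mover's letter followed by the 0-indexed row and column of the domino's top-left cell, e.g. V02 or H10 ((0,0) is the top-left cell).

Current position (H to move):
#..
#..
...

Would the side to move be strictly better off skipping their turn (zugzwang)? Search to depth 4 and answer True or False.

p1 H@[#../#../...]: H01[###/#../...]-1 H11[#../###/...]+1* H20[#../#../##.]-1 H21[#../#../.##]-1
p2 V@[#../###/...] terminal -1; root [#../#../...] d4
pass branch (V moves first from the same position):
  | p1 V@[#../#../...]: V01[##./##./...]+1* V02[#.#/#.#/...]+1 V11[#../##./.#.]+1 V12[#../#.#/..#]+1
  | p2 H@[##./##./...]: H20[##./##./##.]-1* H21[##./##./.##]-1
  | p3 V@[##./##./##.]: V02[###/###/##.]+1* V12[##./###/###]+1
  | p4 H@[###/###/##.] terminal -1; root [#../#../...] d4
H moving scores +1; H passing scores -1

zugzwang(#../#../..., H) = False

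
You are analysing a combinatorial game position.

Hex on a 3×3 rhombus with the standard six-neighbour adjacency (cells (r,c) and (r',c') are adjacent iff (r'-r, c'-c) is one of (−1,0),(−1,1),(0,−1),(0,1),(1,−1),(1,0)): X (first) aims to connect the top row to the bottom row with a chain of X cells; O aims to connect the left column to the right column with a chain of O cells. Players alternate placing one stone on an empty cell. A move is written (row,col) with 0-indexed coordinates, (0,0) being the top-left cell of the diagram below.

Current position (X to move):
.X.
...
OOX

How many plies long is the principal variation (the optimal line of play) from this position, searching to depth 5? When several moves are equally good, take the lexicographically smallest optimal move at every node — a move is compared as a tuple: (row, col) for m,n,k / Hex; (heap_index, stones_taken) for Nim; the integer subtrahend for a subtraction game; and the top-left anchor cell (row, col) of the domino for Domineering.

ply 1, X at .X./.../OOX | (0,0)=-1→XX./.../OOX; (0,2)=-1→.XX/.../OOX; (1,0)=-1→.X./X../OOX; (1,1)=-1→.X./.X./OOX; (1,2)=+1→.X./..X/OOX*
ply 2, O at .X./..X/OOX | (0,0)=-1→OX./..X/OOX*; (0,2)=-1→.XO/..X/OOX; (1,0)=-1→.X./O.X/OOX; (1,1)=-1→.X./.OX/OOX
ply 3, X at OX./..X/OOX | (0,2)=+1→OXX/..X/OOX*; (1,0)=+1→OX./X.X/OOX; (1,1)=+1→OX./.XX/OOX
ply 4: OXX/..X/OOX is terminal -1 (O); from .X./.../OOX depth 5

PV length from [.X./.../OOX]: 3 plies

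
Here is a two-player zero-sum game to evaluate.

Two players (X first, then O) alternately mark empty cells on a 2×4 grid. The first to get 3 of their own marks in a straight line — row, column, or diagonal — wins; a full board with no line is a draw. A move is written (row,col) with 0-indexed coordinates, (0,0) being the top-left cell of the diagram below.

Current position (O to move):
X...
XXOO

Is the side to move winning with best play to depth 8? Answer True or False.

[X.../XXOO] O move#1: (0,1):+0/XO../XXOO*, (0,2):+0/X.O./XXOO, (0,3):+0/X..O/XXOO
[XO../XXOO] X move#2: (0,2):+0/XOX./XXOO*, (0,3):+0/XO.X/XXOO
[XOX./XXOO] O move#3: (0,3):+0/XOXO/XXOO*
[XOXO/XXOO] end (terminal +0, X#4); searched X.../XXOO to 8

O winning at [X.../XXOO]: False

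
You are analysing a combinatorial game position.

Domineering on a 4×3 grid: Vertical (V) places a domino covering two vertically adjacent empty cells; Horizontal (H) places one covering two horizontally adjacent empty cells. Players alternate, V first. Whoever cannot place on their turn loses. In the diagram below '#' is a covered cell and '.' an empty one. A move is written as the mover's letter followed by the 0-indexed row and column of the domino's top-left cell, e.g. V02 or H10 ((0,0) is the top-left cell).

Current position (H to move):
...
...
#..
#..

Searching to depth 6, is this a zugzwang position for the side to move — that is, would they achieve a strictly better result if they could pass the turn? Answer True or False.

zugzwang(.../.../#../#.., H) = False

[.../.../#../#..] H move#1: H00:-1/##./.../#../#..*, H01:-1/.##/.../#../#.., H10:-1/.../##./#../#.., H11:-1/.../.##/#../#.., H21:-1/.../.../###/#.., H31:-1/.../.../#../###
[##./.../#../#..] V move#2: V02:-1/###/..#/#../#.., V11:+1/##./.#./##./#..*, V12:+1/##./..#/#.#/#.., V21:+1/##./.../##./##., V22:+1/##./.../#.#/#.#
[##./.#./##./#..] H move#3: H31:-1/##./.#./##./###*
[##./.#./##./###] V move#4: V02:+1/###/.##/##./###*, V12:+1/##./.##/###/###
[###/.##/##./###] end (terminal -1, H#5); searched .../.../#../#.. to 6
if H skipped the turn, V would face:
~ [.../.../#../#..] V move#1: V00:+1/#../#../#../#..*, V01:+1/.#./.#./#../#.., V02:+1/..#/..#/#../#.., V11:+1/.../.#./##./#.., V12:-1/.../..#/#.#/#.., V21:+1/.../.../##./##., V22:+1/.../.../#.#/#.#
~ [#../#../#../#..] H move#2: H01:-1/###/#../#../#..*, H11:-1/#../###/#../#.., H21:-1/#../#../###/#.., H31:-1/#../#../#../###
~ [###/#../#../#..] V move#3: V11:+1/###/##./##./#..*, V12:+1/###/#.#/#.#/#.., V21:+1/###/#../##./##., V22:+1/###/#../#.#/#.#
~ [###/##./##./#..] H move#4: H31:-1/###/##./##./###*
~ [###/##./##./###] V move#5: V12:+1/###/###/###/###*
~ [###/###/###/###] end (terminal -1, H#6); searched .../.../#../#.. to 6
compare (H): move=-1 vs pass=-1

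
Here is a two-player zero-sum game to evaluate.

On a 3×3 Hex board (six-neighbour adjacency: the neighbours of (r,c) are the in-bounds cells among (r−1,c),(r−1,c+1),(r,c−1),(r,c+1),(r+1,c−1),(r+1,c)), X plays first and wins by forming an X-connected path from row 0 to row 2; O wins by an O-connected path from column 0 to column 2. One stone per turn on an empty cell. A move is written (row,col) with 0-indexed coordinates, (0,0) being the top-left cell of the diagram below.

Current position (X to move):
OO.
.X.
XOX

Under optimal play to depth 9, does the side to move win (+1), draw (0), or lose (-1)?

ply 1, X at OO./.X./XOX | (0,2)=+1→OOX/.X./XOX*; (1,0)=-1→OO./XX./XOX; (1,2)=-1→OO./.XX/XOX
ply 2: OOX/.X./XOX is terminal -1 (O); from OO./.X./XOX depth 9

value(OO./.X./XOX, X) = +1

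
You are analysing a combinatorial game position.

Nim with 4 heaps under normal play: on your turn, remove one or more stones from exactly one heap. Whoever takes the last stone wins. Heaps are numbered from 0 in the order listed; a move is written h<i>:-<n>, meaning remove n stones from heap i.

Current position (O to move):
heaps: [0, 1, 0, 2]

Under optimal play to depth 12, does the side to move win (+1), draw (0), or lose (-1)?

value((0,1,0,2), O) = +1

ply 1, O at (0,1,0,2) | h1:-1=-1→(0,0,0,2); h3:-1=+1→(0,1,0,1)*; h3:-2=-1→(0,1,0,0)
ply 2, X at (0,1,0,1) | h1:-1=-1→(0,0,0,1)*; h3:-1=-1→(0,1,0,0)
ply 3, O at (0,0,0,1) | h3:-1=+1→(0,0,0,0)*
ply 4: (0,0,0,0) is terminal -1 (X); from (0,1,0,2) depth 12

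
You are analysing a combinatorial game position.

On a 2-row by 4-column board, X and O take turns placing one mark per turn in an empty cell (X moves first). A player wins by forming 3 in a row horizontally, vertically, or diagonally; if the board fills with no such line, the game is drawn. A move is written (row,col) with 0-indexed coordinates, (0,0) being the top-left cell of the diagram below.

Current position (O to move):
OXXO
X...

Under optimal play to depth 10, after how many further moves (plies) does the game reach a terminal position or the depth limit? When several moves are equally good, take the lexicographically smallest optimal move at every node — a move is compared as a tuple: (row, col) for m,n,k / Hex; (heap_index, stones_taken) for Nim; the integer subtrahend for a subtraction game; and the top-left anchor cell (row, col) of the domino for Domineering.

PV length from [OXXO/X...]: 3 plies

ply 1, O at OXXO/X... | (1,1)=+0→OXXO/XO..*; (1,2)=+0→OXXO/X.O.; (1,3)=+0→OXXO/X..O
ply 2, X at OXXO/XO.. | (1,2)=+0→OXXO/XOX.*; (1,3)=+0→OXXO/XO.X
ply 3, O at OXXO/XOX. | (1,3)=+0→OXXO/XOXO*
ply 4: OXXO/XOXO is terminal +0 (X); from OXXO/X... depth 10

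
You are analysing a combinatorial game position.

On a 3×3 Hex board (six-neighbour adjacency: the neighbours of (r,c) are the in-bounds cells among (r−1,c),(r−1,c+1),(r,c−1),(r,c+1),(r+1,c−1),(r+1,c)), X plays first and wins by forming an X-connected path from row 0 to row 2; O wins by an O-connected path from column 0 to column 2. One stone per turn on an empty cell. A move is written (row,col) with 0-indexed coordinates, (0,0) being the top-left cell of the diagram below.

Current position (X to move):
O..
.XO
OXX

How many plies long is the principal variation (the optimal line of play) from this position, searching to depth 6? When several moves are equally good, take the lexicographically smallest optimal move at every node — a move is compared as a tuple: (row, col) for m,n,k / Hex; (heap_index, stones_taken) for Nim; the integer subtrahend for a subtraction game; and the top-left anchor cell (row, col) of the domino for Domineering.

[O../.XO/OXX] X move#1: (0,1):+1/OX./.XO/OXX*, (0,2):+1/O.X/.XO/OXX, (1,0):+1/O../XXO/OXX
[OX./.XO/OXX] end (terminal -1, O#2); searched O../.XO/OXX to 6

PV length from [O../.XO/OXX]: 1 ply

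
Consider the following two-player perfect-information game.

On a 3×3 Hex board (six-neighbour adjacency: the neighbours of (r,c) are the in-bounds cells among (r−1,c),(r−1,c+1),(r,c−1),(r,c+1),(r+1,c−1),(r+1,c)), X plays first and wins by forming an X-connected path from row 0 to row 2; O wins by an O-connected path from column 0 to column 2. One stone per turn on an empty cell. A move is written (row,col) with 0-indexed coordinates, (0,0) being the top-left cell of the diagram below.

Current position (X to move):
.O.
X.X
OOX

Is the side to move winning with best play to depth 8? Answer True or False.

ply 1, X at .O./X.X/OOX | (0,0)=+1→XO./X.X/OOX*; (0,2)=+1→.OX/X.X/OOX; (1,1)=+1→.O./XXX/OOX
ply 2, O at XO./X.X/OOX | (0,2)=-1→XOO/X.X/OOX*; (1,1)=-1→XO./XOX/OOX
ply 3, X at XOO/X.X/OOX | (1,1)=+1→XOO/XXX/OOX*
ply 4: XOO/XXX/OOX is terminal -1 (O); from .O./X.X/OOX depth 8

X winning at [.O./X.X/OOX]: True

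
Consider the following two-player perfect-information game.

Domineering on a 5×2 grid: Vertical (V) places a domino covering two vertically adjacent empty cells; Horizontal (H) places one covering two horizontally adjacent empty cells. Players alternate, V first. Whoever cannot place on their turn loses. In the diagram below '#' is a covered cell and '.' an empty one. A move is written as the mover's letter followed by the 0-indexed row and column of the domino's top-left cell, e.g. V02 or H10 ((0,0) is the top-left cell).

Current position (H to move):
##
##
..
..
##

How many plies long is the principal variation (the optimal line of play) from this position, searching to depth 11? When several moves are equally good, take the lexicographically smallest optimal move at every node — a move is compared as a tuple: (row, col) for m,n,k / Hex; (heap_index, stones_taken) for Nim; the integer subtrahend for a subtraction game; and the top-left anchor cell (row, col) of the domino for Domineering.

PV length from [##/##/../../##]: 1 ply

p1 H@[##/##/../../##]: H20[##/##/##/../##]+1* H30[##/##/../##/##]+1
p2 V@[##/##/##/../##] terminal -1; root [##/##/../../##] d11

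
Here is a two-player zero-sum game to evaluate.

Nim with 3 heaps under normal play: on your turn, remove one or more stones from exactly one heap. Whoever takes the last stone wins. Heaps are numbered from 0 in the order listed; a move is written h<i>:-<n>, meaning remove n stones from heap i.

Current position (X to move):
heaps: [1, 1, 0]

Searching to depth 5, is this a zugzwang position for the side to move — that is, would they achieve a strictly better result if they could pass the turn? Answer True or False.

[(1,1,0)] X move#1: h0:-1:-1/(0,1,0)*, h1:-1:-1/(1,0,0)
[(0,1,0)] O move#2: h1:-1:+1/(0,0,0)*
[(0,0,0)] end (terminal -1, X#3); searched (1,1,0) to 5
pass branch (O moves first from the same position):
  | [(1,1,0)] O move#1: h0:-1:-1/(0,1,0)*, h1:-1:-1/(1,0,0)
  | [(0,1,0)] X move#2: h1:-1:+1/(0,0,0)*
  | [(0,0,0)] end (terminal -1, O#3); searched (1,1,0) to 5
X moving scores -1; X passing scores +1

zugzwang((1,1,0), X) = True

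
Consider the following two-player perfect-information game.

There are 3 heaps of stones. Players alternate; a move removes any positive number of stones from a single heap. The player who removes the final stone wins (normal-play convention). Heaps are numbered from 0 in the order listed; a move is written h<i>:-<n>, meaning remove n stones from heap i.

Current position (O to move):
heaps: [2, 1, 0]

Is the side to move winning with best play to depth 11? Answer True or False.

p1 O@[(2,1,0)]: h0:-1[(1,1,0)]+1* h0:-2[(0,1,0)]-1 h1:-1[(2,0,0)]-1
p2 X@[(1,1,0)]: h0:-1[(0,1,0)]-1* h1:-1[(1,0,0)]-1
p3 O@[(0,1,0)]: h1:-1[(0,0,0)]+1*
p4 X@[(0,0,0)] terminal -1; root [(2,1,0)] d11

O winning at [(2,1,0)]: True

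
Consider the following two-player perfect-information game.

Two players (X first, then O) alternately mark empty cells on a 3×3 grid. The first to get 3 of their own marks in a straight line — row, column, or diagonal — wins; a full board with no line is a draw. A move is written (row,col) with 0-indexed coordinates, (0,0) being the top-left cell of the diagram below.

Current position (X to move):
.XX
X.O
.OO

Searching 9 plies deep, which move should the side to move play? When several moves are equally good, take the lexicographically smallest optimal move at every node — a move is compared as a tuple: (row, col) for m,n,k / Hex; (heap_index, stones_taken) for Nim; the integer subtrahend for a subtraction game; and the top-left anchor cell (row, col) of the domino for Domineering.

X's best at [.XX/X.O/.OO]: (0,0)

p1 X@[.XX/X.O/.OO]: (0,0)[XXX/X.O/.OO]+1* (1,1)[.XX/XXO/.OO]-1 (2,0)[.XX/X.O/XOO]+1
p2 O@[XXX/X.O/.OO] terminal -1; root [.XX/X.O/.OO] d9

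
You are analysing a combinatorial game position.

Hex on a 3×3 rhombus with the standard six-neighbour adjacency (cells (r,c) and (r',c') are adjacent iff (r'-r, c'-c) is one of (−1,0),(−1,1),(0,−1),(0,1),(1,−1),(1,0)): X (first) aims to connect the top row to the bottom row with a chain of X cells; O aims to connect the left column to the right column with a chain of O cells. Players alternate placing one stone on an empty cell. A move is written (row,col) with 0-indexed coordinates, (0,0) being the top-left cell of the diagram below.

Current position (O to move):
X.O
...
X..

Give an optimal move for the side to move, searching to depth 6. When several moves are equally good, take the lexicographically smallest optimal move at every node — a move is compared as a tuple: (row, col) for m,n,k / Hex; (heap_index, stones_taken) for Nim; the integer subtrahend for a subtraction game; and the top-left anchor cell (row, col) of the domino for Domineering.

O's best at [X.O/.../X..]: (1,0)

ply 1, O at X.O/.../X.. | (0,1)=-1→XOO/.../X..; (1,0)=+1→X.O/O../X..*; (1,1)=-1→X.O/.O./X..; (1,2)=-1→X.O/..O/X..; (2,1)=-1→X.O/.../XO.; (2,2)=-1→X.O/.../X.O
ply 2, X at X.O/O../X.. | (0,1)=-1→XXO/O../X..*; (1,1)=-1→X.O/OX./X..; (1,2)=-1→X.O/O.X/X..; (2,1)=-1→X.O/O../XX.; (2,2)=-1→X.O/O../X.X
ply 3, O at XXO/O../X.. | (1,1)=+1→XXO/OO./X..*; (1,2)=-1→XXO/O.O/X..; (2,1)=-1→XXO/O../XO.; (2,2)=-1→XXO/O../X.O
ply 4: XXO/OO./X.. is terminal -1 (X); from X.O/.../X.. depth 6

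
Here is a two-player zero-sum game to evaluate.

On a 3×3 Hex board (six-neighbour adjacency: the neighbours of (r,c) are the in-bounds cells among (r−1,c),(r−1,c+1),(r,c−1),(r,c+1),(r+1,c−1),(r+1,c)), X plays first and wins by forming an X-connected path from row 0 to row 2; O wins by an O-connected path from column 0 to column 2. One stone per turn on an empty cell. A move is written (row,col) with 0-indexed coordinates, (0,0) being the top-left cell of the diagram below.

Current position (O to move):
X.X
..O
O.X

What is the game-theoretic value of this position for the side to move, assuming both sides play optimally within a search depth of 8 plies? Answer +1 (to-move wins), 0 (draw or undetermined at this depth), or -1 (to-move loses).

value(X.X/..O/O.X, O) = +1

p1 O@[X.X/..O/O.X]: (0,1)[XOX/..O/O.X]+1* (1,0)[X.X/O.O/O.X]+1 (1,1)[X.X/.OO/O.X]+1 (2,1)[X.X/..O/OOX]+1
p2 X@[XOX/..O/O.X]: (1,0)[XOX/X.O/O.X]-1* (1,1)[XOX/.XO/O.X]-1 (2,1)[XOX/..O/OXX]-1
p3 O@[XOX/X.O/O.X]: (1,1)[XOX/XOO/O.X]+1* (2,1)[XOX/X.O/OOX]+1
p4 X@[XOX/XOO/O.X] terminal -1; root [X.X/..O/O.X] d8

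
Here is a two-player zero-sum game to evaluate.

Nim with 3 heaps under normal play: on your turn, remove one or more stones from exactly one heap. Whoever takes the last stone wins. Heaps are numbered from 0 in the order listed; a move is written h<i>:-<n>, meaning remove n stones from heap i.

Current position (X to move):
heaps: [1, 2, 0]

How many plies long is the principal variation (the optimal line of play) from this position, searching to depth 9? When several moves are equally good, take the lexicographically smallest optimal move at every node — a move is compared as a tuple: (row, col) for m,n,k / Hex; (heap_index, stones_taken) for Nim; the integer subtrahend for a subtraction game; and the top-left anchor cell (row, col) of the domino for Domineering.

PV length from [(1,2,0)]: 3 plies

[(1,2,0)] X move#1: h0:-1:-1/(0,2,0), h1:-1:+1/(1,1,0)*, h1:-2:-1/(1,0,0)
[(1,1,0)] O move#2: h0:-1:-1/(0,1,0)*, h1:-1:-1/(1,0,0)
[(0,1,0)] X move#3: h1:-1:+1/(0,0,0)*
[(0,0,0)] end (terminal -1, O#4); searched (1,2,0) to 9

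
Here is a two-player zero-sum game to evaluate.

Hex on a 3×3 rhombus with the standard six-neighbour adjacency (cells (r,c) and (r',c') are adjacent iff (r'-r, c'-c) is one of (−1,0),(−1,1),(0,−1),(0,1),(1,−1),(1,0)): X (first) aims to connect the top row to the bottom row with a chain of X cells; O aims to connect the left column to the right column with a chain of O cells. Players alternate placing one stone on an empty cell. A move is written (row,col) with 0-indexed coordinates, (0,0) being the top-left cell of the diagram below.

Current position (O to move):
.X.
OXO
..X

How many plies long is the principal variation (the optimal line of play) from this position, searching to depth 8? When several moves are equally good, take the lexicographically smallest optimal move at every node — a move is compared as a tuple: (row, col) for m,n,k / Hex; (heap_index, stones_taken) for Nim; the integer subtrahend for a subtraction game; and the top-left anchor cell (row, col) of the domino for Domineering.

PV length from [.X./OXO/..X]: 4 plies

p1 O@[.X./OXO/..X]: (0,0)[OX./OXO/..X]-1* (0,2)[.XO/OXO/..X]-1 (2,0)[.X./OXO/O.X]-1 (2,1)[.X./OXO/.OX]-1
p2 X@[OX./OXO/..X]: (0,2)[OXX/OXO/..X]+1* (2,0)[OX./OXO/X.X]+1 (2,1)[OX./OXO/.XX]+1
p3 O@[OXX/OXO/..X]: (2,0)[OXX/OXO/O.X]-1* (2,1)[OXX/OXO/.OX]-1
p4 X@[OXX/OXO/O.X]: (2,1)[OXX/OXO/OXX]+1*
p5 O@[OXX/OXO/OXX] terminal -1; root [.X./OXO/..X] d8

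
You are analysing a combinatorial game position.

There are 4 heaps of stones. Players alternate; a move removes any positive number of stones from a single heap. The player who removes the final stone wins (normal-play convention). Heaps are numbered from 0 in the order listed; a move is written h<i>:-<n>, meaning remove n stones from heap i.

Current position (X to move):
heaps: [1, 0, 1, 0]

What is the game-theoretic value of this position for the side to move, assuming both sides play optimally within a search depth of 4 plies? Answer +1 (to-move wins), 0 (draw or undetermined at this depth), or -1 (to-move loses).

value((1,0,1,0), X) = -1

p1 X@[(1,0,1,0)]: h0:-1[(0,0,1,0)]-1* h2:-1[(1,0,0,0)]-1
p2 O@[(0,0,1,0)]: h2:-1[(0,0,0,0)]+1*
p3 X@[(0,0,0,0)] terminal -1; root [(1,0,1,0)] d4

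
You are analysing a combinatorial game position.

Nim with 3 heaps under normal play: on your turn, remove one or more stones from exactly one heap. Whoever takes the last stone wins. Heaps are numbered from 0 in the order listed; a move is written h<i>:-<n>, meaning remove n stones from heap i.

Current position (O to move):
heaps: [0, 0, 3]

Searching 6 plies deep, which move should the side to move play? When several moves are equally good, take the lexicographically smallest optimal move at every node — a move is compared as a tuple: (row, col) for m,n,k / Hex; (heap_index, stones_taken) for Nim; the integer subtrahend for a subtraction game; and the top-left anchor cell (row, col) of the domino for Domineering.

[(0,0,3)] O move#1: h2:-1:-1/(0,0,2), h2:-2:-1/(0,0,1), h2:-3:+1/(0,0,0)*
[(0,0,0)] end (terminal -1, X#2); searched (0,0,3) to 6

O's best at [(0,0,3)]: h2:-3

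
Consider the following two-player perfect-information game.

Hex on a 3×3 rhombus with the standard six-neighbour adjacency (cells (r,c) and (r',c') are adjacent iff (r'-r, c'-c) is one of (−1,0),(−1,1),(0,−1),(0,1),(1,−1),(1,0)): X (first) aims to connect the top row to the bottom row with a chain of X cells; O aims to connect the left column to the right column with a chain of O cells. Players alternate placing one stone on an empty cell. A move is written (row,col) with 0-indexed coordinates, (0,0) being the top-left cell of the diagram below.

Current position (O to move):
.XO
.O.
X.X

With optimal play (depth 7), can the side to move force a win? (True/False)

O winning at [.XO/.O./X.X]: True

ply 1, O at .XO/.O./X.X | (0,0)=-1→OXO/.O./X.X; (1,0)=+1→.XO/OO./X.X*; (1,2)=-1→.XO/.OO/X.X; (2,1)=-1→.XO/.O./XOX
ply 2: .XO/OO./X.X is terminal -1 (X); from .XO/.O./X.X depth 7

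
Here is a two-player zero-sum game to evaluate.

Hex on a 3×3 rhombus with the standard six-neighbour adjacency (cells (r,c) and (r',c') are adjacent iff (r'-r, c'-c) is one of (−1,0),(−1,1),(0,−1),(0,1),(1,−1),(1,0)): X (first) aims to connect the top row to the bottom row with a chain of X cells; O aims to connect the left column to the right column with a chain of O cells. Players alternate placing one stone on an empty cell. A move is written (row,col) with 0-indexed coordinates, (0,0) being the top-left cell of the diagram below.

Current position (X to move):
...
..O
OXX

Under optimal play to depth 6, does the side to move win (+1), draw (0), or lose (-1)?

value(.../..O/OXX, X) = +1

[.../..O/OXX] X move#1: (0,0):-1/X../..O/OXX, (0,1):-1/.X./..O/OXX, (0,2):-1/..X/..O/OXX, (1,0):-1/.../X.O/OXX, (1,1):+1/.../.XO/OXX*
[.../.XO/OXX] O move#2: (0,0):-1/O../.XO/OXX*, (0,1):-1/.O./.XO/OXX, (0,2):-1/..O/.XO/OXX, (1,0):-1/.../OXO/OXX
[O../.XO/OXX] X move#3: (0,1):+1/OX./.XO/OXX*, (0,2):+1/O.X/.XO/OXX, (1,0):+1/O../XXO/OXX
[OX./.XO/OXX] end (terminal -1, O#4); searched .../..O/OXX to 6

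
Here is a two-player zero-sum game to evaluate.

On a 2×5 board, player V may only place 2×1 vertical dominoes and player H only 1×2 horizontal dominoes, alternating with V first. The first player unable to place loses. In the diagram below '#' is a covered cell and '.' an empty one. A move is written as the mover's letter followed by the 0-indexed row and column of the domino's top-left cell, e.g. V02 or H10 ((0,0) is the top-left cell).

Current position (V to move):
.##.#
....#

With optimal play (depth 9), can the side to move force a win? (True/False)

V winning at [.##.#/....#]: False

p1 V@[.##.#/....#]: V00[###.#/#...#]-1* V03[.####/...##]-1
p2 H@[###.#/#...#]: H11[###.#/###.#]-1 H12[###.#/#.###]+1*
p3 V@[###.#/#.###] terminal -1; root [.##.#/....#] d9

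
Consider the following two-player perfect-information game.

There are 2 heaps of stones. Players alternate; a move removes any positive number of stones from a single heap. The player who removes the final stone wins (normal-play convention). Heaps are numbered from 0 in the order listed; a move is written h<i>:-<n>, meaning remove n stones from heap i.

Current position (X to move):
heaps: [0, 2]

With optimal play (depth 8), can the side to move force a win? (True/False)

ply 1, X at (0,2) | h1:-1=-1→(0,1); h1:-2=+1→(0,0)*
ply 2: (0,0) is terminal -1 (O); from (0,2) depth 8

X winning at [(0,2)]: True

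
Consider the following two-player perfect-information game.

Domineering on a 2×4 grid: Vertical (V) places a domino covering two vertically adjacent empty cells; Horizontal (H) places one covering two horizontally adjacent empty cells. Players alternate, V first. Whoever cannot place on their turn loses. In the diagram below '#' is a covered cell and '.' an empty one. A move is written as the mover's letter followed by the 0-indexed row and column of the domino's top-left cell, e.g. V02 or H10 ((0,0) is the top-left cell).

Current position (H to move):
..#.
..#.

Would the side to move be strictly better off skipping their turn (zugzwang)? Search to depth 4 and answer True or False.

[..#./..#.] H move#1: H00:+1/###./..#.*, H10:+1/..#./###.
[###./..#.] V move#2: V03:-1/####/..##*
[####/..##] H move#3: H10:+1/####/####*
[####/####] end (terminal -1, V#4); searched ..#./..#. to 4
suppose H passes — search the same position with V to move:
pass> [..#./..#.] V move#1: V00:+1/#.#./#.#.*, V01:+1/.##./.##., V03:-1/..##/..##
pass> [#.#./#.#.] end (terminal -1, H#2); searched ..#./..#. to 4
for H: play +1, pass -1

zugzwang(..#./..#., H) = False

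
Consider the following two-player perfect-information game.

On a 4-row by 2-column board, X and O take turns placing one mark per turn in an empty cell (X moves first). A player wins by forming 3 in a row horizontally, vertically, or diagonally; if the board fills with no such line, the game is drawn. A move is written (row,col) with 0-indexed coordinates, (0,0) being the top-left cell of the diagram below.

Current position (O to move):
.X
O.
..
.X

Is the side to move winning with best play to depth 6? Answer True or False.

O winning at [.X/O./../.X]: True

p1 O@[.X/O./../.X]: (0,0)[OX/O./../.X]+0 (1,1)[.X/OO/../.X]+0 (2,0)[.X/O./O./.X]+1* (2,1)[.X/O./.O/.X]+0 (3,0)[.X/O./../OX]+0
p2 X@[.X/O./O./.X]: (0,0)[XX/O./O./.X]-1* (1,1)[.X/OX/O./.X]-1 (2,1)[.X/O./OX/.X]-1 (3,0)[.X/O./O./XX]-1
p3 O@[XX/O./O./.X]: (1,1)[XX/OO/O./.X]+0 (2,1)[XX/O./OO/.X]+0 (3,0)[XX/O./O./OX]+1*
p4 X@[XX/O./O./OX] terminal -1; root [.X/O./../.X] d6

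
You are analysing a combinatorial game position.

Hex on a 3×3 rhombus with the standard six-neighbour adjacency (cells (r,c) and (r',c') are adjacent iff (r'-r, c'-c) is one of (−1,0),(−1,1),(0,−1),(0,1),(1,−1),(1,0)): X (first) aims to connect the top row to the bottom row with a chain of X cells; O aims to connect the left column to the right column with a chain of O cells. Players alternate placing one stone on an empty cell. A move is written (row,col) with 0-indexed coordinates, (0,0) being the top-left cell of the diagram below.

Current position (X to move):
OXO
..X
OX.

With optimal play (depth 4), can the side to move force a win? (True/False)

X winning at [OXO/..X/OX.]: True

[OXO/..X/OX.] X move#1: (1,0):-1/OXO/X.X/OX., (1,1):+1/OXO/.XX/OX.*, (2,2):-1/OXO/..X/OXX
[OXO/.XX/OX.] end (terminal -1, O#2); searched OXO/..X/OX. to 4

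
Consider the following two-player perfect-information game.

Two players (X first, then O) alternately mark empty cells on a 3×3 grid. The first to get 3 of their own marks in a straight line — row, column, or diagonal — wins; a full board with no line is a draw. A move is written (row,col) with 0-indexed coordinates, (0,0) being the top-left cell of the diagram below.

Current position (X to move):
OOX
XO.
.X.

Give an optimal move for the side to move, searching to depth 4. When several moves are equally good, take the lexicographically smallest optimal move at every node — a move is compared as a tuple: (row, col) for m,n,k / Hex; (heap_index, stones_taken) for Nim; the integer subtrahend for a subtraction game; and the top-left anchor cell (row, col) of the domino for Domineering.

X's best at [OOX/XO./.X.]: (2,2)

[OOX/XO./.X.] X move#1: (1,2):-1/OOX/XOX/.X., (2,0):-1/OOX/XO./XX., (2,2):+1/OOX/XO./.XX*
[OOX/XO./.XX] O move#2: (1,2):-1/OOX/XOO/.XX*, (2,0):-1/OOX/XO./OXX
[OOX/XOO/.XX] X move#3: (2,0):+1/OOX/XOO/XXX*
[OOX/XOO/XXX] end (terminal -1, O#4); searched OOX/XO./.X. to 4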